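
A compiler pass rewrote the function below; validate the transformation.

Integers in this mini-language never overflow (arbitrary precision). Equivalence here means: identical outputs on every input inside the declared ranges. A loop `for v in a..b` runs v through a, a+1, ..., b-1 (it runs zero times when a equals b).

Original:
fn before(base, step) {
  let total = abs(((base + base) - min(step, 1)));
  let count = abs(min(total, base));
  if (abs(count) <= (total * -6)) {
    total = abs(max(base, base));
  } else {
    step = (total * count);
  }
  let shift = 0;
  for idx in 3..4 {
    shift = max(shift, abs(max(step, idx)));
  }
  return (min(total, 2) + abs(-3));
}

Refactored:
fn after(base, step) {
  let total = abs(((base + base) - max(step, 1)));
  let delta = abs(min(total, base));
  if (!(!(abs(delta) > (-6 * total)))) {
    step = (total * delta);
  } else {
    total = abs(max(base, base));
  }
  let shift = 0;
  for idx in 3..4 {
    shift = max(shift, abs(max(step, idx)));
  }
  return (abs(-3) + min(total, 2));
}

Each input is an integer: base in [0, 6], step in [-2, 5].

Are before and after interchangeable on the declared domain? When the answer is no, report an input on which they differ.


Evaluate both at base=0, step=-2.
before: total becomes 2; next count becomes 0; next (abs(count) <= (total * -6)) evaluates to false; next step becomes 0; next shift becomes 0; next at idx=3:; next shift becomes 3; next final value 5
after: total becomes 1; next delta becomes 0; next (!(!(abs(delta) > (-6 * total)))) evaluates to true; next step becomes 0; next shift becomes 0; next at idx=3:; next shift becomes 3; next final value 4
5 and 4 differ, so these are not the same function on this domain.
verdict: not equivalent; witness: base=0, step=-2


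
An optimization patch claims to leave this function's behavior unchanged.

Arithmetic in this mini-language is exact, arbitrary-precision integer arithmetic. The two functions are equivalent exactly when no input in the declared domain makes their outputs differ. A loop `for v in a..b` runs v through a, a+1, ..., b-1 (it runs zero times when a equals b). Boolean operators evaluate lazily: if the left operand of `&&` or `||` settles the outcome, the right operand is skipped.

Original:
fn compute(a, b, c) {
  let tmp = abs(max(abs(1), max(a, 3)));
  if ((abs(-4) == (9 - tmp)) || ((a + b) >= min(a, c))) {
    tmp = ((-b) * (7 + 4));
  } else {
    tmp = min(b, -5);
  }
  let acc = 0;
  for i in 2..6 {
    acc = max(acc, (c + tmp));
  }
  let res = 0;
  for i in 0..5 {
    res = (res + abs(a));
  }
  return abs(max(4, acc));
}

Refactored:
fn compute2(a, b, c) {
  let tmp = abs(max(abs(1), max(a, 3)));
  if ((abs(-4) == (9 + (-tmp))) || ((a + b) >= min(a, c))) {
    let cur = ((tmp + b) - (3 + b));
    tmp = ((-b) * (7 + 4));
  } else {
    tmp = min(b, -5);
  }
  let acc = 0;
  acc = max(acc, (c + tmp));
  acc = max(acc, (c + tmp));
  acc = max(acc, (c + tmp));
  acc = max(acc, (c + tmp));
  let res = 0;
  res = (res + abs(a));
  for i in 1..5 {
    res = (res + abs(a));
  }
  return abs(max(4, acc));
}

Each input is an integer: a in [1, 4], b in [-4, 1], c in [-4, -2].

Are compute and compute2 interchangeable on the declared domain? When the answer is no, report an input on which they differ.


The two versions differ — the changes include statement counts differ, and arithmetic usage differs, and local variable names differ, and constant usage differs, and min/max/abs usage differs, and loop structure differs.
Spot check at a=4, b=1, c=-3 — compute: tmp = 4; ((abs(-4) == (9 - tmp)) || ((a + b) >= min(a, c))) -> true; tmp = -11; acc = 0; [i=2]; acc = 0; [i=3]; acc = 0; [i=4]; acc = 0; [i=5]; acc = 0; res = 0; [i=0]; res = 4; [i=1]; res = 8; [i=2]; res = 12; [i=3]; res = 16; [i=4]; res = 20; return 4. compute2: tmp = 4; ((abs(-4) == (9 + (-tmp))) || ((a + b) >= min(a, c))) -> true; cur = 1; tmp = -11; acc = 0; acc = 0; acc = 0; acc = 0; acc = 0; res = 0; res = 4; [i=1]; res = 8; [i=2]; res = 12; [i=3]; res = 16; [i=4]; res = 20; return 4. Both give 4.
Every one of the 72 inputs gives matching results.
verdict: equivalent


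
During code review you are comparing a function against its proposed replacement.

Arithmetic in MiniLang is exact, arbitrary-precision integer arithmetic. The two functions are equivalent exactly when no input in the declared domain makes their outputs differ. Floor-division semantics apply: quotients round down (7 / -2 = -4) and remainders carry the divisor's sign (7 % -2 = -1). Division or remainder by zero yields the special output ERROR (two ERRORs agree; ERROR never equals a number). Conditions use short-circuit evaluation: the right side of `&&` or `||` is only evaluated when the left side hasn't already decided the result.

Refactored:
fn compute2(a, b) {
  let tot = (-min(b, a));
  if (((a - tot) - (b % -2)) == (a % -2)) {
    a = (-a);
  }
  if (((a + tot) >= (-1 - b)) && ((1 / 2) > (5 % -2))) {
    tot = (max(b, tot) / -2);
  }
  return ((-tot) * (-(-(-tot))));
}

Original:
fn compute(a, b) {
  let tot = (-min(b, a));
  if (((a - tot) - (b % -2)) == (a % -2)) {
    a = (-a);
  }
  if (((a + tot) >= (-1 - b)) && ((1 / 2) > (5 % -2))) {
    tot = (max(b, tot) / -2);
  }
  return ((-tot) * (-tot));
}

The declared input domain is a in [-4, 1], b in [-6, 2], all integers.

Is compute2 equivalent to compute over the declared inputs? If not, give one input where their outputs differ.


Equivalent — the differences include same computation, different form, yet no declared input distinguishes the two.
One worked example (a=-2, b=-3) — compute: tot=3, then (((a - tot) - (b % -2)) == (a % -2)) is false, then (((a + tot) >= (-1 - b)) && ((1 / 2) > (5 % -2))) is false, then returns 9; compute2: tot=3, then (((a - tot) - (b % -2)) == (a % -2)) is false, then (((a + tot) >= (-1 - b)) && ((1 / 2) > (5 % -2))) is false, then returns 9; agreement on 9.
Across all 54 domain points the two functions coincide.
verdict: equivalent


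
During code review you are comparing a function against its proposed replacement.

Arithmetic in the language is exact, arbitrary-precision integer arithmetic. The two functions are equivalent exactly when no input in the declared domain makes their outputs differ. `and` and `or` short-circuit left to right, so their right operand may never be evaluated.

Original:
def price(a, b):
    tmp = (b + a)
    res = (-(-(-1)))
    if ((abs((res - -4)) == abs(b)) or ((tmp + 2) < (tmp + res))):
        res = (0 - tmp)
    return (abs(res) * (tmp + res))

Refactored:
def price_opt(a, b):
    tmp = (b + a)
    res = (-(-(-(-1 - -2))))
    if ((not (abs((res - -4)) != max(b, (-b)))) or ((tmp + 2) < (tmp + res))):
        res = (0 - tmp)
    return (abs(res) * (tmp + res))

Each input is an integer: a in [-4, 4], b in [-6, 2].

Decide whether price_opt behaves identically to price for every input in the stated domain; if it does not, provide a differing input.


Side by side, the visible changes include: arithmetic usage differs, and boolean connective usage differs, and min/max/abs usage differs, and constant usage differs, and comparison usage differs.
Spot check at a=4, b=-6 — price: tmp becomes -2; next res becomes -1; next ((abs((res - -4)) == abs(b)) or ((tmp + 2) < (tmp + res))) evaluates to false; next final value -3. price_opt: tmp becomes -2; next res becomes -1; next ((not (abs((res - -4)) != max(b, (-b)))) or ((tmp + 2) < (tmp + res))) evaluates to false; next final value -3. Both give -3.
An exhaustive pass over the 81 declared inputs shows identical outputs.
verdict: equivalent


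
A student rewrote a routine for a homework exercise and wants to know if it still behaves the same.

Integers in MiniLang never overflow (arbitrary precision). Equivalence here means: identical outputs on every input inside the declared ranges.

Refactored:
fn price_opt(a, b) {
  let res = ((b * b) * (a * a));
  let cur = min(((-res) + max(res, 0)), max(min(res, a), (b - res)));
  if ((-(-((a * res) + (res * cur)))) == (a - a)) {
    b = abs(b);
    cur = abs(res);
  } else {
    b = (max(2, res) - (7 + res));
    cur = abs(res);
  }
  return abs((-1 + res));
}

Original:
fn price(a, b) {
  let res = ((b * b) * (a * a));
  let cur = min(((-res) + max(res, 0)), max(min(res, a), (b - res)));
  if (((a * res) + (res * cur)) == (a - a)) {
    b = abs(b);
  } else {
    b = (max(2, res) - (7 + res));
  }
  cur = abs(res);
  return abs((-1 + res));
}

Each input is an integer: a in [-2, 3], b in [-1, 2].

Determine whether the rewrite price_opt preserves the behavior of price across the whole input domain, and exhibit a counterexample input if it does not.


Behavior is preserved: although min/max/abs usage differs, statement counts differ, the outputs never diverge.
Spot check at a=0, b=2 — price: res becomes 0; next cur becomes 0; next (((a * res) + (res * cur)) == (a - a)) evaluates to true; next b becomes 2; next cur becomes 0; next final value 1. price_opt: res becomes 0; next cur becomes 0; next ((-(-((a * res) + (res * cur)))) == (a - a)) evaluates to true; next b becomes 2; next cur becomes 0; next final value 1. Both give 1.
Across all 24 domain points the two functions coincide.
verdict: equivalent


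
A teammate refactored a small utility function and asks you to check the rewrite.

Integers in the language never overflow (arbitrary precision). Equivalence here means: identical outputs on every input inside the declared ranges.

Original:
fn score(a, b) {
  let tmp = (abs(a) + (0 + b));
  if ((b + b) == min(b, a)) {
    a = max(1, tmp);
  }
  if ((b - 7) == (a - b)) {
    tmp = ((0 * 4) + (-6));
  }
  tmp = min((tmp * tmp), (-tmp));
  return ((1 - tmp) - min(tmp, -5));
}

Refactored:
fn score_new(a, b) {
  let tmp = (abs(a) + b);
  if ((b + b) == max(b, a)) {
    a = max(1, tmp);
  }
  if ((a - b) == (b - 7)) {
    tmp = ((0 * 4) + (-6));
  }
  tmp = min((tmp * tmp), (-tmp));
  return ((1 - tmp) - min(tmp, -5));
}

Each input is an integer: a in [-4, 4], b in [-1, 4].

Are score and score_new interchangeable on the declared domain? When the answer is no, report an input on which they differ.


The one real change (`min(b, a)` became `max(b, a)`) has no effect anywhere in the declared ranges.
Tracing a=-2, b=-1: score: tmp = 1; ((b + b) == min(b, a)) -> true; a = 1; ((b - 7) == (a - b)) -> false; tmp = -1; return 7 | score_new: tmp = 1; ((b + b) == max(b, a)) -> false; ((a - b) == (b - 7)) -> false; tmp = -1; return 7 — matching result 7.
Sweeping the whole domain (54 inputs) finds no disagreement.
verdict: equivalent


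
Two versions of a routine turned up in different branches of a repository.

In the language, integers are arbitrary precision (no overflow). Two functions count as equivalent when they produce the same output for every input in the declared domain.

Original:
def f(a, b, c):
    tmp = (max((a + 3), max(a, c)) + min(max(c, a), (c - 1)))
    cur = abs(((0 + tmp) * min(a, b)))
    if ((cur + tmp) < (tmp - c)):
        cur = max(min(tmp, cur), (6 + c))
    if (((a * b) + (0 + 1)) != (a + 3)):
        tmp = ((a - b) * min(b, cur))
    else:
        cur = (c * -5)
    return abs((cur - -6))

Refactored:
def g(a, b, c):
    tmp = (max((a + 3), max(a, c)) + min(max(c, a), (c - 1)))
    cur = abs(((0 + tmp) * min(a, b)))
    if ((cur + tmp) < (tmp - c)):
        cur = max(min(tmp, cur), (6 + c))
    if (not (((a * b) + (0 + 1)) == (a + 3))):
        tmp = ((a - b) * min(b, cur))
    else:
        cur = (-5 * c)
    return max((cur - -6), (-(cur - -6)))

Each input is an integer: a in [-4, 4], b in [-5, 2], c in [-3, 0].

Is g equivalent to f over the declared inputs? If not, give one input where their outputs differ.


The two are interchangeable: comparison usage differs; also boolean connective usage differs; also arithmetic usage differs; also min/max/abs usage differs; also constant usage differs, and every declared input agrees.
One worked example (a=2, b=-5, c=-1) — f: tmp = 3; cur = 15; ((cur + tmp) < (tmp - c)) -> false; (((a * b) + (0 + 1)) != (a + 3)) -> true; tmp = -35; return 21; g: tmp = 3; cur = 15; ((cur + tmp) < (tmp - c)) -> false; (not (((a * b) + (0 + 1)) == (a + 3))) -> true; tmp = -35; return 21; agreement on 21.
An exhaustive pass over the 288 declared inputs shows identical outputs.
verdict: equivalent


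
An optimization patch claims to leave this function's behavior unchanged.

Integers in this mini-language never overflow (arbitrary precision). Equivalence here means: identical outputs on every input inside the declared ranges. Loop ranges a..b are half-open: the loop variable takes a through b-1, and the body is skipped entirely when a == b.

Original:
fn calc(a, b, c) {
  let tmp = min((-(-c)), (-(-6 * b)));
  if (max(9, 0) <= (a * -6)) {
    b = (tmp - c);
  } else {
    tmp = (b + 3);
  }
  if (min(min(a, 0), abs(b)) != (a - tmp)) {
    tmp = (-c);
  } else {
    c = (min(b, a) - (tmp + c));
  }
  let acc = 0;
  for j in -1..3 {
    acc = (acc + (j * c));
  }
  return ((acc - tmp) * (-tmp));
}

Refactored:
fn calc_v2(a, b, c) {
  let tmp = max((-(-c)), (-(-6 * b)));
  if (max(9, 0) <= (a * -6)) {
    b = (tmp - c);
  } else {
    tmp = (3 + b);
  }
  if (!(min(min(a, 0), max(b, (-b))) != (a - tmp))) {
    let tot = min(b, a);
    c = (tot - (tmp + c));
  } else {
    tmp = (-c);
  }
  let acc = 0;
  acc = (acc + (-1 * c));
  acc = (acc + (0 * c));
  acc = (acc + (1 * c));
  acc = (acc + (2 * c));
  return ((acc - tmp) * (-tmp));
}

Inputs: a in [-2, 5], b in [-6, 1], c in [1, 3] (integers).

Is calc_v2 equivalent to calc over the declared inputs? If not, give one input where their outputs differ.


On input a=-2, b=0, c=1, calc returns 0 while calc_v2 returns 3.
verdict: not equivalent; witness: a=-2, b=0, c=1


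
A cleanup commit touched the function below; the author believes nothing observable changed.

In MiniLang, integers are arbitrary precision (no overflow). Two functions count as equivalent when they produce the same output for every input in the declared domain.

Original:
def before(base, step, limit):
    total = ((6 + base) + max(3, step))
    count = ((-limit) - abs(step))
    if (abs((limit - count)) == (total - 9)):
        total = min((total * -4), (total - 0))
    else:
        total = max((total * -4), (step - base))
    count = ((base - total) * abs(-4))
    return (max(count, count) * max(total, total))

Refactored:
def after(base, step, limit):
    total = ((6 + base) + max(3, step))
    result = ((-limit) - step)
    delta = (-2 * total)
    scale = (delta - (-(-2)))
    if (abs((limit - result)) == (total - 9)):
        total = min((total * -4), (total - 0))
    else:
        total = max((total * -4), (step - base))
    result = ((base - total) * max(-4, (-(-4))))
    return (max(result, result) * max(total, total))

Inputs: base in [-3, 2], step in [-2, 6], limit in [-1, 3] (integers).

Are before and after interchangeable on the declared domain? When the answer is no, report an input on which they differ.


Input base=0, step=-2, limit=-1: -5184 from before versus -16 from after.
verdict: not equivalent; witness: base=0, step=-2, limit=-1


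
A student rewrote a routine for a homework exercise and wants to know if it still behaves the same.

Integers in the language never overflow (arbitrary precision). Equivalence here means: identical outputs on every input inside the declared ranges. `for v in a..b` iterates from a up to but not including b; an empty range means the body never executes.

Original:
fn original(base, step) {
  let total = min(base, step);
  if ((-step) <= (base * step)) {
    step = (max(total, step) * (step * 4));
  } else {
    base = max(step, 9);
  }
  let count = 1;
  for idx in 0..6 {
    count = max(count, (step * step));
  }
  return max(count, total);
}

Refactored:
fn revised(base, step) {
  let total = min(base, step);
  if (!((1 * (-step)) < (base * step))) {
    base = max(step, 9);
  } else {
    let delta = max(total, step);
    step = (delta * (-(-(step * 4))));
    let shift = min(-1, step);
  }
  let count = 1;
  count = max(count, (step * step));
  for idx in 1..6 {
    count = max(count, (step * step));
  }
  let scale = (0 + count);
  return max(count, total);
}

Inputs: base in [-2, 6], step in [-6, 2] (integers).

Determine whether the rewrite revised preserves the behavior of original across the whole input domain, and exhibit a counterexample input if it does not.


These are not equivalent — on base=-1, step=-6 the outputs split (20736 vs 36).
original: total := -6 | ((-step) <= (base * step)): true | step := 144 | count := 1 | iter idx=0: | count := 20736 | iter idx=1: | count := 20736 | iter idx=2: | count := 20736 | iter idx=3: | count := 20736 | iter idx=4: | count := 20736 | iter idx=5: | count := 20736 | result 20736
revised: total := -6 | (!((1 * (-step)) < (base * step))): true | base := 9 | count := 1 | count := 36 | iter idx=1: | count := 36 | iter idx=2: | count := 36 | iter idx=3: | count := 36 | iter idx=4: | count := 36 | iter idx=5: | count := 36 | scale := 36 | result 36
verdict: not equivalent; witness: base=-1, step=-6


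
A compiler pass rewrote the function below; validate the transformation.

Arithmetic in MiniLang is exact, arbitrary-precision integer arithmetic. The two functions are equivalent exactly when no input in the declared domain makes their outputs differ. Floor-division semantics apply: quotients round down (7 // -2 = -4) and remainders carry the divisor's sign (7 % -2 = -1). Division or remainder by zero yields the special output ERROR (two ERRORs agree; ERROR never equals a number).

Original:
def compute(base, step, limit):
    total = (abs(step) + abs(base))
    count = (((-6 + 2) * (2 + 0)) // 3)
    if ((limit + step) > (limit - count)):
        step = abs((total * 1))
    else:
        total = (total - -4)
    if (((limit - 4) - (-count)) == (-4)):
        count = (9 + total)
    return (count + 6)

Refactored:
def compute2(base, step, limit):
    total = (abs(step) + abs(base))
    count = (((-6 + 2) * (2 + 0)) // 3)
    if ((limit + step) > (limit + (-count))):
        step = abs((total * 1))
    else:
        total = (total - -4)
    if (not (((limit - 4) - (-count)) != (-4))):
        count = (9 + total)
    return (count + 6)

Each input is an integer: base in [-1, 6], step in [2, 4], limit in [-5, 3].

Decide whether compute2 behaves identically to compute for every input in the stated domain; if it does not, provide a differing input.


Side by side, the visible changes include: arithmetic usage differs; also boolean connective usage differs; also comparison usage differs.
Tracing base=2, step=2, limit=-5: compute: total := 4 | count := -3 | ((limit + step) > (limit - count)): false | total := 8 | (((limit - 4) - (-count)) == (-4)): false | result 3 | compute2: total := 4 | count := -3 | ((limit + step) > (limit + (-count))): false | total := 8 | (not (((limit - 4) - (-count)) != (-4))): false | result 3 — matching result 3.
Checked all 216 inputs in the declared domain: the outputs agree on every one.
verdict: equivalent


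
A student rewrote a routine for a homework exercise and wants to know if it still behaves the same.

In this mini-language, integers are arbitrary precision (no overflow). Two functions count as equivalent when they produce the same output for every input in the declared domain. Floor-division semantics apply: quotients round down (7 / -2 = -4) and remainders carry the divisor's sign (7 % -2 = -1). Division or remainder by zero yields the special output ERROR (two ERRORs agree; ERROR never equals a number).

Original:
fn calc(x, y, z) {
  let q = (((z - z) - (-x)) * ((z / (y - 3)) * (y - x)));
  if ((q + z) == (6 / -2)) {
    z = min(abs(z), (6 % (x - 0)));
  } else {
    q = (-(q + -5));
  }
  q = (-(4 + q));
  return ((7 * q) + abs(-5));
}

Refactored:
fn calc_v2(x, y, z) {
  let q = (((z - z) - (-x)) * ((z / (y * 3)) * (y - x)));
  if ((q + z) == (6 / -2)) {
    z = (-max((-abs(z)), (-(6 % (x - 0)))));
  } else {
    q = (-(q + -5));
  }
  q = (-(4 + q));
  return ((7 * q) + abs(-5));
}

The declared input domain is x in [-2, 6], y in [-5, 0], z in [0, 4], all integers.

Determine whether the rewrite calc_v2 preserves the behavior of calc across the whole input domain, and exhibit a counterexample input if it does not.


The rewrite breaks on x=-2, y=-1, z=4, where the results are -44 and -30.
calc: q = 2; ((q + z) == (6 / -2)) -> false; q = 3; q = -7; return -44
calc_v2: q = 4; ((q + z) == (6 / -2)) -> false; q = 1; q = -5; return -30
verdict: not equivalent; witness: x=-2, y=-1, z=4


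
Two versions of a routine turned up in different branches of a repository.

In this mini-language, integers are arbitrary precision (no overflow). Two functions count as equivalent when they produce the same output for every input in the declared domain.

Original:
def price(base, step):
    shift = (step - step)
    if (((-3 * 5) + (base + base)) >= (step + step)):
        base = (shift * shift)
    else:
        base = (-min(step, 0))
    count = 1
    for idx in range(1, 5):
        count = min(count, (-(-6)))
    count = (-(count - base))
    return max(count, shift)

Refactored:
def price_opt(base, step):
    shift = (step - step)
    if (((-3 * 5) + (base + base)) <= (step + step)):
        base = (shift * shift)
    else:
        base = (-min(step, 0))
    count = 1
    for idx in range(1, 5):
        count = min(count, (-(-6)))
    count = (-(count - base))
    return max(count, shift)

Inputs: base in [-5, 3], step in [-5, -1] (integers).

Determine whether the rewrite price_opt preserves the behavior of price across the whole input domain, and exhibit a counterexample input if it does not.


These are not equivalent — on base=-5, step=-5 the outputs split (4 vs 0).
price: shift := 0 | (((-3 * 5) + (base + base)) >= (step + step)): false | base := 5 | count := 1 | iter idx=1: | count := 1 | iter idx=2: | count := 1 | iter idx=3: | count := 1 | iter idx=4: | count := 1 | count := 4 | result 4
price_opt: shift := 0 | (((-3 * 5) + (base + base)) <= (step + step)): true | base := 0 | count := 1 | iter idx=1: | count := 1 | iter idx=2: | count := 1 | iter idx=3: | count := 1 | iter idx=4: | count := 1 | count := -1 | result 0
verdict: not equivalent; witness: base=-5, step=-5


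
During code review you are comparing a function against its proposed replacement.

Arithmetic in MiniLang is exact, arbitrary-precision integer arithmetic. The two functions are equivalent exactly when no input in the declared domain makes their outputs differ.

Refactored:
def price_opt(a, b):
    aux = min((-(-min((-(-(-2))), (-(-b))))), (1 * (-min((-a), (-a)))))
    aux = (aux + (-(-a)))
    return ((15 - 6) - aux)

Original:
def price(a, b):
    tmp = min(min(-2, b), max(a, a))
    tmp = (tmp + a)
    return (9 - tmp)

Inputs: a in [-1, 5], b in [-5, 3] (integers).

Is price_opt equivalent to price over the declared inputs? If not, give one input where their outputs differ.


Reading the diff, among the changes: arithmetic usage differs, local variable names differ, min/max/abs usage differs, constant usage differs.
Tracing a=2, b=3: price: tmp=-2, then tmp=0, then returns 9 | price_opt: aux=-2, then aux=0, then returns 9 — matching result 9.
An exhaustive pass over the 63 declared inputs shows identical outputs.
verdict: equivalent


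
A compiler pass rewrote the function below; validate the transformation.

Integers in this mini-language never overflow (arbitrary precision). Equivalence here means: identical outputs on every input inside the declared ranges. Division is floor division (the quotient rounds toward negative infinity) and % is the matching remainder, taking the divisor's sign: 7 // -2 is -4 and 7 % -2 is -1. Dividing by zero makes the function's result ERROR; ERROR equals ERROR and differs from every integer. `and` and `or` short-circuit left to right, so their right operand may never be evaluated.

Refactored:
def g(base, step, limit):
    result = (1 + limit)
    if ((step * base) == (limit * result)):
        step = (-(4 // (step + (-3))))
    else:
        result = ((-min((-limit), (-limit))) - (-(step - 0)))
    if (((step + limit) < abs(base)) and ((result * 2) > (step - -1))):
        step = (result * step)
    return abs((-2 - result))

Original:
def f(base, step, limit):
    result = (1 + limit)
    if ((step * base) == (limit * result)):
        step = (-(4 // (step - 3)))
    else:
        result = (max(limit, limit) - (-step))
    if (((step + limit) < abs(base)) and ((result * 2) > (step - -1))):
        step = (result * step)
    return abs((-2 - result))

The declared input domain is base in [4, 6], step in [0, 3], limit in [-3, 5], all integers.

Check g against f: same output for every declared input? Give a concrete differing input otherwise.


The two versions differ — the changes include min/max/abs usage differs; arithmetic usage differs; constant usage differs.
One worked example (base=6, step=3, limit=-1) — f: result := 0 | ((step * base) == (limit * result)): false | result := 2 | (((step + limit) < abs(base)) and ((result * 2) > (step - -1))): false | result 4; g: result := 0 | ((step * base) == (limit * result)): false | result := 2 | (((step + limit) < abs(base)) and ((result * 2) > (step - -1))): false | result 4; agreement on 4.
Every one of the 108 inputs gives matching results.
verdict: equivalent


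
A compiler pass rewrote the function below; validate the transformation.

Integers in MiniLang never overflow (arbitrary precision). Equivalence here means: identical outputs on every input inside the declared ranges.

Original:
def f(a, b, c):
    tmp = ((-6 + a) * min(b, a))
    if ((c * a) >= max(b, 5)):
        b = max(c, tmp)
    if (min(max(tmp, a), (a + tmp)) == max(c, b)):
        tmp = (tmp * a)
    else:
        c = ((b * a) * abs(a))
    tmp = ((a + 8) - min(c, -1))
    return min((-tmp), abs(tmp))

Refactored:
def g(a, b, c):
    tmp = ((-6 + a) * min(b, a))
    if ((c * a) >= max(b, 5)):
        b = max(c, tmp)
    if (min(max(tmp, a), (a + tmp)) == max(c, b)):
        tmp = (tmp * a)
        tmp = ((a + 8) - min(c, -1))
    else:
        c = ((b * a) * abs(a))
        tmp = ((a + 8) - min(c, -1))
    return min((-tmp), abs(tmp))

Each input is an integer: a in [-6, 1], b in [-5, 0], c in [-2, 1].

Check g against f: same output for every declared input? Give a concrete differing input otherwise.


Changes here: constant usage differs, plus statement counts differ, plus arithmetic usage differs, plus min/max/abs usage differs; the full 192-point sweep finds no disagreement.
verdict: equivalent


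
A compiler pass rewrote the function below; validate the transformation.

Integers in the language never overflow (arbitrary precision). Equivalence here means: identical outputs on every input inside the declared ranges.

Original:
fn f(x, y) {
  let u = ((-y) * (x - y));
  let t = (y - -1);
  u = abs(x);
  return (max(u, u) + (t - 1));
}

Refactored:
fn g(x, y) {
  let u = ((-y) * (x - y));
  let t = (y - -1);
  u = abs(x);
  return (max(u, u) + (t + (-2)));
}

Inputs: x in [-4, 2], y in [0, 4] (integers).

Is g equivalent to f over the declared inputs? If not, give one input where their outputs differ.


The rewrite breaks on x=-4, y=0, where the results are 4 and 3.
f: u=0, then t=1, then u=4, then returns 4
g: u=0, then t=1, then u=4, then returns 3
verdict: not equivalent; witness: x=-4, y=0


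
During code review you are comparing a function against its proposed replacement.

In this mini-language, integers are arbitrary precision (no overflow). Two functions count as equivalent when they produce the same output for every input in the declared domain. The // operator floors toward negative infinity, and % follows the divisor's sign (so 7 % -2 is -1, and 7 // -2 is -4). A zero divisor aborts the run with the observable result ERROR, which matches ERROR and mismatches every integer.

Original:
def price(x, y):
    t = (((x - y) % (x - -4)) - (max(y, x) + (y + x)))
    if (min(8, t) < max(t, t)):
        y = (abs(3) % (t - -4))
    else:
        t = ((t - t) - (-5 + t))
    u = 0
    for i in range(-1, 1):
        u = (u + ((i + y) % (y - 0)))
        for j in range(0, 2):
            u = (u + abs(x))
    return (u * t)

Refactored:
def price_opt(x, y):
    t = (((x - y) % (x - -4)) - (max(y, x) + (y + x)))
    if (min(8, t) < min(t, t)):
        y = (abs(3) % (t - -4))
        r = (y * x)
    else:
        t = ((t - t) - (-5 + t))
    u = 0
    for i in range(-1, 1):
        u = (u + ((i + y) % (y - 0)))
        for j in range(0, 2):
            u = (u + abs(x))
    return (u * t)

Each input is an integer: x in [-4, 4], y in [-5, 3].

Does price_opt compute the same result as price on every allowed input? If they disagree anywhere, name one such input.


Although `max(t, t)` became `min(t, t)`, no input in the stated domain can expose it.
One worked example (x=-4, y=0) — price: a zero divisor aborts: ERROR; price_opt: a zero divisor aborts: ERROR; agreement on ERROR.
Checked all 81 inputs in the declared domain: the outputs agree on every one.
verdict: equivalent


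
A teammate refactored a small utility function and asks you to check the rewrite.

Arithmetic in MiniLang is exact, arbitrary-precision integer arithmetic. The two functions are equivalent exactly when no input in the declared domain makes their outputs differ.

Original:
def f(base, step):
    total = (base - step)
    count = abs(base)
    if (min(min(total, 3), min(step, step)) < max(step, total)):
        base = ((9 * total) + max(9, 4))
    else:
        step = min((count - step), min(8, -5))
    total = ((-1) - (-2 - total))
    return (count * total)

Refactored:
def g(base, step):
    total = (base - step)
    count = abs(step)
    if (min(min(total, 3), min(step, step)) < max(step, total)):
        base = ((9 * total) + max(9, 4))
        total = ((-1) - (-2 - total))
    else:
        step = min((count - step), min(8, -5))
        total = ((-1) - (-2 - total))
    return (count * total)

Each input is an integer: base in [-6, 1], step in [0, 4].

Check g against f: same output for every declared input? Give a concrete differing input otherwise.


Take base=-6, step=0.
f: total := -6 | count := 6 | (min(min(total, 3), min(step, step)) < max(step, total)): true | base := -45 | total := -5 | result -30
g: total := -6 | count := 0 | (min(min(total, 3), min(step, step)) < max(step, total)): true | base := -45 | total := -5 | result 0
-30 against 0: the behavior changed.
verdict: not equivalent; witness: base=-6, step=0


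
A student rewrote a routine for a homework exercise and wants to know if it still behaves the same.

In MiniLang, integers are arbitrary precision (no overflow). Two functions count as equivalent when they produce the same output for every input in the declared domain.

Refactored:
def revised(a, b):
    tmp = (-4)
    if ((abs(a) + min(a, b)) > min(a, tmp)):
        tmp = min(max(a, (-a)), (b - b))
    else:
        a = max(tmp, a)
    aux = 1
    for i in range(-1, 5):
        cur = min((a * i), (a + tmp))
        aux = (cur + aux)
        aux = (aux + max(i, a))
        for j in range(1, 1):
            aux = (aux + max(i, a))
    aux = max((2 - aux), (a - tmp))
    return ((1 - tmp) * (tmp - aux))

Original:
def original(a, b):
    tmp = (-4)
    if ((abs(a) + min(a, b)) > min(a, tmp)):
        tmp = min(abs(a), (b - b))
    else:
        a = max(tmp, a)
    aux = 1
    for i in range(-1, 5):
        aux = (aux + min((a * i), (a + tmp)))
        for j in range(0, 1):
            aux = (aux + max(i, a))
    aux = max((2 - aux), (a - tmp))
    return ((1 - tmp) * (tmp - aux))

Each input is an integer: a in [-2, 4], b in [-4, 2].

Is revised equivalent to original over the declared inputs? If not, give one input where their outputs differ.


Although arithmetic usage differs; and local variable names differ; and loop structure differs; and min/max/abs usage differs; and statement counts differ, 49/49 inputs agree.
verdict: equivalent


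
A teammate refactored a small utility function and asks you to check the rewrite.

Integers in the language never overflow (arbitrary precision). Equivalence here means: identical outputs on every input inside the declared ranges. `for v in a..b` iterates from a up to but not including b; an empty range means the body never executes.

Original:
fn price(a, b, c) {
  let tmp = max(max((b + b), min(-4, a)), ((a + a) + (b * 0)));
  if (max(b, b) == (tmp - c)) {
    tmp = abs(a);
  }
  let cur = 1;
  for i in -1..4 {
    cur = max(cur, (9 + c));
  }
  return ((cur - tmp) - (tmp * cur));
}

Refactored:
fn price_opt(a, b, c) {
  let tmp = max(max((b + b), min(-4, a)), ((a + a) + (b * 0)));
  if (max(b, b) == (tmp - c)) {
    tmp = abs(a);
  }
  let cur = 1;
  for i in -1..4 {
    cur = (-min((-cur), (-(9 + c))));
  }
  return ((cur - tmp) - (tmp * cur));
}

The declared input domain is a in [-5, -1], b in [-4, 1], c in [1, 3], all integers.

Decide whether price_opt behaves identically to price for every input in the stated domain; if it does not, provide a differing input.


Differences: min/max/abs usage differs — yet all 90 inputs agree.
verdict: equivalent


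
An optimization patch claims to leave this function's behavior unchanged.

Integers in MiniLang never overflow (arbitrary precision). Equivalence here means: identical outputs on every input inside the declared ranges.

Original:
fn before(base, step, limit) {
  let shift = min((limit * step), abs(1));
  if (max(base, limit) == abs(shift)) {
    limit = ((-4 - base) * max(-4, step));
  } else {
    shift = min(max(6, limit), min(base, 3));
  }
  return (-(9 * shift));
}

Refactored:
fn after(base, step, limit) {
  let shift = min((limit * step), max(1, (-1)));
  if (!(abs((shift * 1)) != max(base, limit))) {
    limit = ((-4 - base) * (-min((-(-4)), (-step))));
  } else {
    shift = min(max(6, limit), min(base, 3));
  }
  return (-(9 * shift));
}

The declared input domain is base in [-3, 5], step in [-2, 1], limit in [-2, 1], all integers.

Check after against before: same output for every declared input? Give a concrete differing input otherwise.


Side by side, the visible changes include: constant usage differs; and comparison usage differs; and arithmetic usage differs; and min/max/abs usage differs; and boolean connective usage differs.
As a probe, take base=5, step=1, limit=-2: before runs shift := -2 | (max(base, limit) == abs(shift)): false | shift := 3 | result -27; after runs shift := -2 | (!(abs((shift * 1)) != max(base, limit))): false | shift := 3 | result -27; both end at -27.
An exhaustive pass over the 144 declared inputs shows identical outputs.
verdict: equivalent


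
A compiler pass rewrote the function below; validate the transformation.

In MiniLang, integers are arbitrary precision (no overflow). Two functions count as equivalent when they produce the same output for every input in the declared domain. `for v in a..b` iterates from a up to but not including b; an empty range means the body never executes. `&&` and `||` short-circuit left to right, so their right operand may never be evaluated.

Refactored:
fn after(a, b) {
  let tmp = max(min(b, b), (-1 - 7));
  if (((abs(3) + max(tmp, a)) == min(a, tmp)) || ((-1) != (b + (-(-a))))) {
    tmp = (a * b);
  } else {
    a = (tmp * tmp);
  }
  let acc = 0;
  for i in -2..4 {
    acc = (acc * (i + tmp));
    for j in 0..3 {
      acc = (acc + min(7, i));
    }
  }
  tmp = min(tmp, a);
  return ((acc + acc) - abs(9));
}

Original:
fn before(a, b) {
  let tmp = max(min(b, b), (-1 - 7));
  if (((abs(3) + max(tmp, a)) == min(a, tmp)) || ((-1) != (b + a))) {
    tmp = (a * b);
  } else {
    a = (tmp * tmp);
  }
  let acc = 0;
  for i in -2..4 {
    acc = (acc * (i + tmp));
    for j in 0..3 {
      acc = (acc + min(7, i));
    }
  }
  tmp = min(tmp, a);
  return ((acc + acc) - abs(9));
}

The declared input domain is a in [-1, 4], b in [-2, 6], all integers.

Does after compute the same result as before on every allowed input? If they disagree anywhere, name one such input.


Reading the diff, among the changes: same computation, different form.
One worked example (a=3, b=0) — before: tmp = 0; (((abs(3) + max(tmp, a)) == min(a, tmp)) || ((-1) != (b + a))) -> true; tmp = 0; acc = 0; [i=-2]; acc = 0; [j=0]; acc = -2; [j=1]; acc = -4; [j=2]; acc = -6; [i=-1]; acc = 6; [j=0]; acc = 5; [j=1]; acc = 4; [j=2]; acc = 3; [i=0]; acc = 0; [j=0]; acc = 0; [j=1]; acc = 0; [j=2]; acc = 0; [i=1]; acc = 0; [j=0]; acc = 1; [j=1]; acc = 2; [j=2]; acc = 3; [i=2]; acc = 6; [j=0]; acc = 8; [j=1]; acc = 10; [j=2]; acc = 12; [i=3]; acc = 36; [j=0]; acc = 39; [j=1]; acc = 42; [j=2]; acc = 45; tmp = 0; return 81; after: tmp = 0; (((abs(3) + max(tmp, a)) == min(a, tmp)) || ((-1) != (b + (-(-a))))) -> true; tmp = 0; acc = 0; [i=-2]; acc = 0; [j=0]; acc = -2; [j=1]; acc = -4; [j=2]; acc = -6; [i=-1]; acc = 6; [j=0]; acc = 5; [j=1]; acc = 4; [j=2]; acc = 3; [i=0]; acc = 0; [j=0]; acc = 0; [j=1]; acc = 0; [j=2]; acc = 0; [i=1]; acc = 0; [j=0]; acc = 1; [j=1]; acc = 2; [j=2]; acc = 3; [i=2]; acc = 6; [j=0]; acc = 8; [j=1]; acc = 10; [j=2]; acc = 12; [i=3]; acc = 36; [j=0]; acc = 39; [j=1]; acc = 42; [j=2]; acc = 45; tmp = 0; return 81; agreement on 81.
Across all 54 domain points the two functions coincide.
verdict: equivalent


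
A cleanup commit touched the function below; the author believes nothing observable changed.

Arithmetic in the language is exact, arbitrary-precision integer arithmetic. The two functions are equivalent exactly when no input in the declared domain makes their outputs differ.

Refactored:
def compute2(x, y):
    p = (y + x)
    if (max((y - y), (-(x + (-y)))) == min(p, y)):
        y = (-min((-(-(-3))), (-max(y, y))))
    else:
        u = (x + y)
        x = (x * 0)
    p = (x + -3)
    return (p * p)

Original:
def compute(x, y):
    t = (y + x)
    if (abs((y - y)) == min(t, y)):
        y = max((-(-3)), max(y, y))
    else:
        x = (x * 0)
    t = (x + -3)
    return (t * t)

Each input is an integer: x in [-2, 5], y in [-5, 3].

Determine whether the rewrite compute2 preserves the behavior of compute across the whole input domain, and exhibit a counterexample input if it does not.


At x=-2, y=2: compute gives 25, compute2 gives 9.
verdict: not equivalent; witness: x=-2, y=2


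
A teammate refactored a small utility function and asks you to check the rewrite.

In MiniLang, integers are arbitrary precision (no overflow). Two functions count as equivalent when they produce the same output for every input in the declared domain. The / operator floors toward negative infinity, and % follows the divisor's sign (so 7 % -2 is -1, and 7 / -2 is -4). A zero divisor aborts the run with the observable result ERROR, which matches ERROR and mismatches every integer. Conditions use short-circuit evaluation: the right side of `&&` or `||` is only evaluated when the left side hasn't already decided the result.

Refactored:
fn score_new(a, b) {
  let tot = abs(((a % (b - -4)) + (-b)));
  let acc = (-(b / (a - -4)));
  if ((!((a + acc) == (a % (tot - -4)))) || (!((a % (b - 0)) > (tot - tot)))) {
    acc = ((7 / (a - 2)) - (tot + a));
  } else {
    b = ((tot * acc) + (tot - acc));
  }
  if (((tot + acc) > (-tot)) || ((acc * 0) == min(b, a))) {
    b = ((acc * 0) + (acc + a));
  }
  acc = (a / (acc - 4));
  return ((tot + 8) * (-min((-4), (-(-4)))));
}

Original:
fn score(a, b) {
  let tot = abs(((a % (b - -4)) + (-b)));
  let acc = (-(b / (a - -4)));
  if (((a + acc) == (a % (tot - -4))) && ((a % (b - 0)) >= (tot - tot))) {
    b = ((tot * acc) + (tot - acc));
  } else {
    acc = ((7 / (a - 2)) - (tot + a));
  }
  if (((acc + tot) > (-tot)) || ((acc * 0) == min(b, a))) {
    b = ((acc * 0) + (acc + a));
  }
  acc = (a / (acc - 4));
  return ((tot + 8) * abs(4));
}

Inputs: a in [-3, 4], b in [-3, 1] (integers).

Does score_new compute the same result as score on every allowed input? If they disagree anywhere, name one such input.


Evaluate both at a=2, b=1.
score: tot=1, then acc=0, then (((a + acc) == (a % (tot - -4))) && ((a % (b - 0)) >= (tot - tot))) is true, then b=1, then (((acc + tot) > (-tot)) || ((acc * 0) == min(b, a))) is true, then b=2, then acc=-1, then returns 36
score_new: tot=1, then acc=0, then ((!((a + acc) == (a % (tot - -4)))) || (!((a % (b - 0)) > (tot - tot)))) is true, then a zero divisor aborts: ERROR
36 against ERROR: the behavior changed.
verdict: not equivalent; witness: a=2, b=1
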